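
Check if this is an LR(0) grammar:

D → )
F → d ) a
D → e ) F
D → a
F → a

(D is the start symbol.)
A grammar is LR(0) if no state in the canonical LR(0) collection has:
  - both a shift item (dot before a terminal) and a complete item (shift-reduce conflict), or
  - two or more complete items (reduce-reduce conflict; the accept item [D' → D .] counts as a complete item here).

Augment with D' → D and build the canonical LR(0) collection (I0 = CLOSURE({[D' → . D]}), then GOTO on every symbol after a dot until no new states appear). It has 11 states:
  I0: { [D → . )], [D → . a], [D → . e ) F], [D' → . D] }  — shift
  I1: { [D → ) .] }  — reduce
  I2: { [D' → D .] }  — accept
  I3: { [D → a .] }  — reduce
  I4: { [D → e . ) F] }  — shift
  I5: { [D → e ) . F], [F → . a], [F → . d ) a] }  — shift
  I6: { [D → e ) F .] }  — reduce
  I7: { [F → a .] }  — reduce
  I8: { [F → d . ) a] }  — shift
  I9: { [F → d ) . a] }  — shift
  I10: { [F → d ) a .] }  — reduce

Every state is either a pure shift/goto state or contains exactly one complete item and nothing to shift — no conflicts. The grammar is LR(0).

Answer: Yes, the grammar is LR(0)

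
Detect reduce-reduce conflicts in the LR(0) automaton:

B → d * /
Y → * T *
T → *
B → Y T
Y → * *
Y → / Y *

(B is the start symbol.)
A reduce-reduce conflict occurs when an LR(0) state has two complete items [A → α .] and [B → β .] — both call for a reduction, and with no lookahead the parser cannot choose between them.

Augment with B' → B and build the canonical LR(0) collection (I0 = CLOSURE({[B' → . B]}), then GOTO on every symbol after a dot until no new states appear). It has 15 states:
  I0: { [B → . Y T], [B → . d * /], [B' → . B], [Y → . * *], [Y → . * T *], [Y → . / Y *] }  — shift
  I1: { [T → . *], [Y → * . *], [Y → * . T *] }  — shift
  I2: { [Y → . * *], [Y → . * T *], [Y → . / Y *], [Y → / . Y *] }  — shift
  I3: { [B' → B .] }  — accept
  I4: { [B → Y . T], [T → . *] }  — shift
  I5: { [B → d . * /] }  — shift
  I6: { [B → d * . /] }  — shift
  I7: { [B → d * / .] }  — reduce
  I8: { [T → * .] }  — reduce
  I9: { [B → Y T .] }  — reduce
  I10: { [Y → / Y . *] }  — shift
  I11: { [Y → / Y * .] }  — reduce
  I12: { [T → * .], [Y → * * .] }  — 2 reduces
  I13: { [Y → * T . *] }  — shift
  I14: { [Y → * T * .] }  — reduce

I12 contains complete items [T → * .], [Y → * * .] — reduce-reduce conflict.

Answer: Yes — I12: [T → * .] vs [Y → * * .]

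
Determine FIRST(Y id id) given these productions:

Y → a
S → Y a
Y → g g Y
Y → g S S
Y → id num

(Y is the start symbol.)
{ 'a', 'g', 'id' }

FIRST sets of the non-terminals involved (from the grammar, by fixed-point iteration):
  FIRST(Y) = { 'a', 'g', 'id' }

To compute FIRST(Y id id), process the symbols left to right:
Symbol Y is a non-terminal. Add FIRST(Y) \ {ε} = { 'a', 'g', 'id' }
Y is not nullable (ε ∉ FIRST(Y)), so stop here.
FIRST(Y id id) = { 'a', 'g', 'id' }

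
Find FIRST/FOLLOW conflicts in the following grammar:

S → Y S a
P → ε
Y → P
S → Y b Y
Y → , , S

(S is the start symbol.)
Yes. Y → ',' ',' S with FOLLOW(Y) on { ',' }

A FIRST/FOLLOW conflict occurs when a non-terminal N has a nullable alternative N → β (β ⇒* ε) and another alternative N → α with FIRST(α) ∩ FOLLOW(N) ≠ ∅: on such a lookahead the parser cannot decide between expanding α and letting N vanish via β.

Nullable non-terminals: P, Y.
FIRST sets used below: FIRST(P) = { ε }
P has a nullable alternative but only one production, so nothing to check.

Y: nullable alternative(s) Y → P; FOLLOW(Y) = { $, ',', 'a', 'b' }
  Y → P: FIRST \ {ε} = { } — this is the only nullable alternative, skip
  Y → , , S: FIRST \ {ε} = { ',' } — overlaps FOLLOW(Y) on { ',' }: CONFLICT

S has no nullable alternative, so no FIRST/FOLLOW check is needed there.

So the grammar has 1 FIRST/FOLLOW conflict (marked CONFLICT above).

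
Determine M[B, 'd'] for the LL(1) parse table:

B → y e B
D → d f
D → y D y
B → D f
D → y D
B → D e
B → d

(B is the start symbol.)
B → D f, B → D e, B → d

To find M[B, 'd'], we find productions for B where 'd' is in the predict set (PREDICT(N → α) = (FIRST(α) \ {ε}) ∪ (FOLLOW(N) if α ⇒* ε)).

Relevant sets:
  FIRST(D) = { 'd', 'y' }

B → y e B: PREDICT = { 'y' }
B → D f: PREDICT = { 'd', 'y' }
  'd' is in predict set, so this production goes in M[B, 'd']
B → D e: PREDICT = { 'd', 'y' }
  'd' is in predict set, so this production goes in M[B, 'd']
B → d: PREDICT = { 'd' }
  'd' is in predict set, so this production goes in M[B, 'd']

M[B, 'd'] = B → D f, B → D e, B → d  (a multiply-defined cell — the grammar is not LL(1))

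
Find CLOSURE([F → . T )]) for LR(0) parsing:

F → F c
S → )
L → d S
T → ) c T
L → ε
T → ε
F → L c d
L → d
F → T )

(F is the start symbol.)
Start with: [F → . T )]
  [F → . T )] has the dot before T: add [T → . ) c T], [T → .]
No further items can be added.

CLOSURE = { [F → . T )], [T → . ) c T], [T → .] }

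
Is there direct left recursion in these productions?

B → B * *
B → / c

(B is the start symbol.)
B → B * *: LEFT RECURSIVE (starts with B)
B → / c: starts with '/'

The grammar has direct left recursion on: B.

Answer: Yes, B is left-recursive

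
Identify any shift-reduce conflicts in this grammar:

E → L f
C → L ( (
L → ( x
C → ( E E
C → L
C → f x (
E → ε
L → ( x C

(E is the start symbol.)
Augment with E' → E and build the canonical LR(0) collection (I0 = CLOSURE({[E' → . E]}), then GOTO on every symbol after a dot until no new states appear). It has 16 states:
  I0: { [E → . L f], [E → .], [E' → . E], [L → . ( x C], [L → . ( x] }  — shift, reduce
  I1: { [L → ( . x C], [L → ( . x] }  — shift
  I2: { [E' → E .] }  — accept
  I3: { [E → L . f] }  — shift
  I4: { [E → L f .] }  — reduce
  I5: { [C → . ( E E], [C → . L ( (], [C → . L], [C → . f x (], [L → ( x . C], [L → ( x .], [L → . ( x C], [L → . ( x] }  — shift, reduce
  I6: { [C → ( . E E], [E → . L f], [E → .], [L → ( . x C], [L → ( . x], [L → . ( x C], [L → . ( x] }  — shift, reduce
  I7: { [L → ( x C .] }  — reduce
  I8: { [C → L . ( (], [C → L .] }  — shift, reduce
  I9: { [C → f . x (] }  — shift
  I10: { [C → f x . (] }  — shift
  I11: { [C → f x ( .] }  — reduce
  I12: { [C → L ( . (] }  — shift
  I13: { [C → L ( ( .] }  — reduce
  I14: { [C → ( E . E], [E → . L f], [E → .], [L → . ( x C], [L → . ( x] }  — shift, reduce
  I15: { [C → ( E E .] }  — reduce

I0 contains reduce item [E → .] and shift items [L → . ( x], [L → . ( x C] — shift-reduce conflict.
I5 contains reduce item [L → ( x .] and shift items [C → . ( E E], [C → . f x (], [L → . ( x], [L → . ( x C] — shift-reduce conflict.
I6 contains reduce item [E → .] and shift items [L → . ( x], [L → ( . x], [L → . ( x C], [L → ( . x C] — shift-reduce conflict.
I8 contains reduce item [C → L .] and shift item [C → L . ( (] — shift-reduce conflict.
I14 contains reduce item [E → .] and shift items [L → . ( x], [L → . ( x C] — shift-reduce conflict.

Answer: Yes — I0: [E → .] vs [L → . ( x]; I5: [L → ( x .] vs [C → . ( E E]; I6: [E → .] vs [L → . ( x]; I8: [C → L .] vs [C → L . ( (]; I14: [E → .] vs [L → . ( x]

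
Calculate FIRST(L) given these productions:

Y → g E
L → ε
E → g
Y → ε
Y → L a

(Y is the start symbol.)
To compute FIRST(L), examine every production with L on the left-hand side, reading each right-hand side left to right until a non-nullable symbol is reached.

From L → ε:
  - ε-production, so ε ∈ FIRST(L)

Collecting: FIRST(L) = { ε }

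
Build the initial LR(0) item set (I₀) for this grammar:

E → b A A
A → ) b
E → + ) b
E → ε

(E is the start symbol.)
First, augment the grammar with E' → E
I₀ = CLOSURE({ [E' → . E] }):
  [E' → . E] has the dot before E: add [E → . b A A], [E → . + ) b], [E → .]
No further items can be added.

I₀ = { [E → . + ) b], [E → . b A A], [E → .], [E' → . E] }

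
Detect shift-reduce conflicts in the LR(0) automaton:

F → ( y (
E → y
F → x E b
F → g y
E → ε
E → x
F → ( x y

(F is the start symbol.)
Augment with F' → F and build the canonical LR(0) collection (I0 = CLOSURE({[F' → . F]}), then GOTO on every symbol after a dot until no new states appear). It has 14 states:
  I0: { [F → . ( x y], [F → . ( y (], [F → . g y], [F → . x E b], [F' → . F] }  — shift
  I1: { [F → ( . x y], [F → ( . y (] }  — shift
  I2: { [F' → F .] }  — accept
  I3: { [F → g . y] }  — shift
  I4: { [E → . x], [E → . y], [E → .], [F → x . E b] }  — shift, reduce
  I5: { [F → x E . b] }  — shift
  I6: { [E → x .] }  — reduce
  I7: { [E → y .] }  — reduce
  I8: { [F → x E b .] }  — reduce
  I9: { [F → g y .] }  — reduce
  I10: { [F → ( x . y] }  — shift
  I11: { [F → ( y . (] }  — shift
  I12: { [F → ( y ( .] }  — reduce
  I13: { [F → ( x y .] }  — reduce

I4 contains reduce item [E → .] and shift items [E → . x], [E → . y] — shift-reduce conflict.

Answer: Yes — I4: [E → .] vs [E → . x]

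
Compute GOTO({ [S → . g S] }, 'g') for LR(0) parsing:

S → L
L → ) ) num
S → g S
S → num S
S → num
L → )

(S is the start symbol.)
GOTO(I, 'g') = CLOSURE({ [A → αX.β] : [A → α.Xβ] ∈ I, X = 'g' })

Items with dot before 'g', with the dot advanced:
  [S → . g S] → [S → g . S]
Closure of the advanced items:
  [S → g . S] has the dot before S: add [S → . L], [S → . g S], [S → . num S], [S → . num]
  [S → . L] has the dot before L: add [L → . ) ) num], [L → . )]

GOTO = { [L → . ) ) num], [L → . )], [S → . L], [S → . g S], [S → . num S], [S → . num], [S → g . S] }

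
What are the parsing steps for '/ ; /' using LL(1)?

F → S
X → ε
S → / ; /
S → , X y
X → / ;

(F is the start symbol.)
LL(1) parsing maintains a stack (initially the start symbol over $) and the input. At each step: if the stack top is a terminal, match it against the current input token; if it is a non-terminal N, replace it with the RHS of M[N, lookahead] (the unique production whose predict set contains the lookahead).

Stack is shown with the top on the left.

Stack    Input    Action
------------------------
F $      / ; / $  output F → S
S $      / ; / $  output S → / ; /
/ ; / $  / ; / $  match '/'
; / $    ; / $    match ';'
/ $      / $      match '/'
$        $        accept

The string is accepted.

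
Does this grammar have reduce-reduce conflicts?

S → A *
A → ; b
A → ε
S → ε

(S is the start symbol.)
Augment with S' → S and build the canonical LR(0) collection (I0 = CLOSURE({[S' → . S]}), then GOTO on every symbol after a dot until no new states appear). It has 6 states:
  I0: { [A → . ; b], [A → .], [S → . A *], [S → .], [S' → . S] }  — shift, 2 reduces
  I1: { [A → ; . b] }  — shift
  I2: { [S → A . *] }  — shift
  I3: { [S' → S .] }  — accept
  I4: { [S → A * .] }  — reduce
  I5: { [A → ; b .] }  — reduce

I0 contains complete items [A → .], [S → .] — reduce-reduce conflict.

Answer: Yes — I0: [A → .] vs [S → .]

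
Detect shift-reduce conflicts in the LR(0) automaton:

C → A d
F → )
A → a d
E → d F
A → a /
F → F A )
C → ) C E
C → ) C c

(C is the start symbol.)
Yes — I13: [E → d F .] vs [A → . a /]

Augment with C' → C and build the canonical LR(0) collection (I0 = CLOSURE({[C' → . C]}), then GOTO on every symbol after a dot until no new states appear). It has 16 states:
  I0: { [A → . a /], [A → . a d], [C → . ) C E], [C → . ) C c], [C → . A d], [C' → . C] }  — shift
  I1: { [A → . a /], [A → . a d], [C → ) . C E], [C → ) . C c], [C → . ) C E], [C → . ) C c], [C → . A d] }  — shift
  I2: { [C → A . d] }  — shift
  I3: { [C' → C .] }  — accept
  I4: { [A → a . /], [A → a . d] }  — shift
  I5: { [A → a / .] }  — reduce
  I6: { [A → a d .] }  — reduce
  I7: { [C → A d .] }  — reduce
  I8: { [C → ) C . E], [C → ) C . c], [E → . d F] }  — shift
  I9: { [C → ) C E .] }  — reduce
  I10: { [C → ) C c .] }  — reduce
  I11: { [E → d . F], [F → . )], [F → . F A )] }  — shift
  I12: { [F → ) .] }  — reduce
  I13: { [A → . a /], [A → . a d], [E → d F .], [F → F . A )] }  — shift, reduce
  I14: { [F → F A . )] }  — shift
  I15: { [F → F A ) .] }  — reduce

I13 contains reduce item [E → d F .] and shift items [A → . a /], [A → . a d] — shift-reduce conflict.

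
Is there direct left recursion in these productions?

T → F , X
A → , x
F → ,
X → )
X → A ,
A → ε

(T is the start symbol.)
No direct left recursion

Direct left recursion occurs when N → N α for some non-terminal N (the right-hand side begins with the left-hand side itself).

T → F , X: starts with F
A → , x: starts with ','
F → ,: starts with ','
X → ): starts with ')'
X → A ,: starts with A
A → ε: starts with ε

No direct left recursion found.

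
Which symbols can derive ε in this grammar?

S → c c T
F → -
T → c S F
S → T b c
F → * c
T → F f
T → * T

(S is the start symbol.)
There are no ε-productions, so no non-terminal can derive ε.
No non-terminals are nullable.

Answer: None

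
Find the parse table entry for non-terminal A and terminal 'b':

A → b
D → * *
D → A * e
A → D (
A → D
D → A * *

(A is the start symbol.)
To find M[A, 'b'], we find productions for A where 'b' is in the predict set (PREDICT(N → α) = (FIRST(α) \ {ε}) ∪ (FOLLOW(N) if α ⇒* ε)).

Relevant sets:
  FIRST(D) = { '*', 'b' }

A → b: PREDICT = { 'b' }
  'b' is in predict set, so this production goes in M[A, 'b']
A → D (: PREDICT = { '*', 'b' }
  'b' is in predict set, so this production goes in M[A, 'b']
A → D: PREDICT = { '*', 'b' }
  'b' is in predict set, so this production goes in M[A, 'b']

M[A, 'b'] = A → b, A → D (, A → D  (a multiply-defined cell — the grammar is not LL(1))

Answer: A → b, A → D (, A → D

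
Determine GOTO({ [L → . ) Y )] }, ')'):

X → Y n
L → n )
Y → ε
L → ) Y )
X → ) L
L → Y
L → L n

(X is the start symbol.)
GOTO(I, ')') = CLOSURE({ [A → αX.β] : [A → α.Xβ] ∈ I, X = ')' })

Items with dot before ')', with the dot advanced:
  [L → . ) Y )] → [L → ) . Y )]
Closure of the advanced items:
  [L → ) . Y )] has the dot before Y: add [Y → .]

GOTO = { [L → ) . Y )], [Y → .] }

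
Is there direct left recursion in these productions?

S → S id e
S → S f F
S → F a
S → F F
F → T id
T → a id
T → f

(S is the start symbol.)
Yes, S is left-recursive

Direct left recursion occurs when N → N α for some non-terminal N (the right-hand side begins with the left-hand side itself).

S → S id e: LEFT RECURSIVE (starts with S)
S → S f F: LEFT RECURSIVE (starts with S)
S → F a: starts with F
S → F F: starts with F
F → T id: starts with T
T → a id: starts with a
T → f: starts with f

The grammar has direct left recursion on: S.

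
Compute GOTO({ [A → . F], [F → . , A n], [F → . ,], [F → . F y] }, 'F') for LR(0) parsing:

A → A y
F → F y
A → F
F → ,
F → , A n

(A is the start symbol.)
{ [A → F .], [F → F . y] }

GOTO(I, 'F') = CLOSURE({ [A → αX.β] : [A → α.Xβ] ∈ I, X = 'F' })

Items with dot before 'F', with the dot advanced:
  [A → . F] → [A → F .]
  [F → . F y] → [F → F . y]
Closure adds nothing (no advanced item has the dot before a non-terminal).

GOTO = { [A → F .], [F → F . y] }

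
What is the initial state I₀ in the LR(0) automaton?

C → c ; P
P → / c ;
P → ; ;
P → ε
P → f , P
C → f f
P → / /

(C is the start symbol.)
{ [C → . c ; P], [C → . f f], [C' → . C] }

First, augment the grammar with C' → C
I₀ = CLOSURE({ [C' → . C] }):
  [C' → . C] has the dot before C: add [C → . c ; P], [C → . f f]
No further items can be added.

I₀ = { [C → . c ; P], [C → . f f], [C' → . C] }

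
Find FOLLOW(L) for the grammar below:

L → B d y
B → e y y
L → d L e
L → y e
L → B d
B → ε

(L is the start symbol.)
To compute FOLLOW(L), find every occurrence of L on a right-hand side N → α L β: add FIRST(β) \ {ε}, and if β is empty or nullable also add FOLLOW(N). Iterate to a fixed point.

L is the start symbol, so $ ∈ FOLLOW(L).
In L → d L e: L is followed by e, add FIRST(e) \ {ε} = { 'e' }

Taking the union: FOLLOW(L) = { $, 'e' }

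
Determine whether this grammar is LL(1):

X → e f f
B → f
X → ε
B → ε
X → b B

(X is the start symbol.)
Yes, the grammar is LL(1).

A grammar is LL(1) if for each non-terminal N with multiple productions, the predict sets of those productions are pairwise disjoint, where PREDICT(N → α) = (FIRST(α) \ {ε}) ∪ (FOLLOW(N) if α ⇒* ε).

Relevant sets:
  FOLLOW(X) = { $ }
  FOLLOW(B) = { $ }

For X:
  PREDICT(X → e f f) = { 'e' }
  PREDICT(X → ε) = { $ }
  PREDICT(X → b B) = { 'b' }
For B:
  PREDICT(B → f) = { 'f' }
  PREDICT(B → ε) = { $ }

All predict sets are disjoint. The grammar IS LL(1).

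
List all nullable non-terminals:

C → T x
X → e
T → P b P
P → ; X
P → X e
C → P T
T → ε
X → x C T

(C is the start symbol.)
{ 'T' }

A non-terminal is nullable if it can derive ε (the empty string): either it has an ε-production, or it has a production whose right-hand side consists entirely of nullable non-terminals.

ε-productions: T → ε
So T is immediately nullable.
No further non-terminal can be added: every production for the remaining non-terminals contains a terminal or a non-nullable non-terminal.
Nullable = { 'T' }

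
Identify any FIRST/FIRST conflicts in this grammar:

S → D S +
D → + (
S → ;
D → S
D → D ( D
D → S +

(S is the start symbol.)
A FIRST/FIRST conflict occurs when two productions N → α and N → β for the same non-terminal have FIRST(α) ∩ FIRST(β) ≠ ∅ (with ε ∈ FIRST of a nullable right-hand side, so two nullable alternatives also conflict).

FIRST sets of the non-terminals at (or reachable through a nullable prefix from) the front of some alternative:
  FIRST(D) = { '+', ';' }
  FIRST(S) = { '+', ';' }

Productions for S:
  S → D S +: FIRST = { '+', ';' }
  S → ;: FIRST = { ';' }
Productions for D:
  D → + (: FIRST = { '+' }
  D → S: FIRST = { '+', ';' }
  D → D ( D: FIRST = { '+', ';' }
  D → S +: FIRST = { '+', ';' }

Conflict for S: S → D S + and S → ;
  Overlap: { ';' }
Conflict for D: D → + ( and D → S
  Overlap: { '+' }
Conflict for D: D → + ( and D → D ( D
  Overlap: { '+' }
Conflict for D: D → + ( and D → S +
  Overlap: { '+' }
Conflict for D: D → S and D → D ( D
  Overlap: { '+', ';' }
Conflict for D: D → S and D → S +
  Overlap: { '+', ';' }
Conflict for D: D → D ( D and D → S +
  Overlap: { '+', ';' }

Answer: Yes. S → D S '+' / S → ';' on { ';' }; D → '+' '(' / D → S on { '+' }; D → '+' '(' / D → D '(' D on { '+' }; D → '+' '(' / D → S '+' on { '+' }; D → S / D → D '(' D on { '+', ';' }; D → S / D → S '+' on { '+', ';' }; D → D '(' D / D → S '+' on { '+', ';' }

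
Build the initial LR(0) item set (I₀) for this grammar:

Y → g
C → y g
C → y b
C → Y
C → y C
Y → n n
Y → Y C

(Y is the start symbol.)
{ [Y → . Y C], [Y → . g], [Y → . n n], [Y' → . Y] }

First, augment the grammar with Y' → Y
I₀ = CLOSURE({ [Y' → . Y] }):
  [Y' → . Y] has the dot before Y: add [Y → . g], [Y → . n n], [Y → . Y C]
No further items can be added.

I₀ = { [Y → . Y C], [Y → . g], [Y → . n n], [Y' → . Y] }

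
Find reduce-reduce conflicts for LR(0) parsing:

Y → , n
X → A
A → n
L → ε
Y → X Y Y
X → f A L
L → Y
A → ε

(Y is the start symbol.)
A reduce-reduce conflict occurs when an LR(0) state has two complete items [A → α .] and [B → β .] — both call for a reduction, and with no lookahead the parser cannot choose between them.

Augment with Y' → Y and build the canonical LR(0) collection (I0 = CLOSURE({[Y' → . Y]}), then GOTO on every symbol after a dot until no new states appear). It has 13 states:
  I0: { [A → . n], [A → .], [X → . A], [X → . f A L], [Y → . , n], [Y → . X Y Y], [Y' → . Y] }  — shift, reduce
  I1: { [Y → , . n] }  — shift
  I2: { [X → A .] }  — reduce
  I3: { [A → . n], [A → .], [X → . A], [X → . f A L], [Y → . , n], [Y → . X Y Y], [Y → X . Y Y] }  — shift, reduce
  I4: { [Y' → Y .] }  — accept
  I5: { [A → . n], [A → .], [X → f . A L] }  — shift, reduce
  I6: { [A → n .] }  — reduce
  I7: { [A → . n], [A → .], [L → . Y], [L → .], [X → . A], [X → . f A L], [X → f A . L], [Y → . , n], [Y → . X Y Y] }  — shift, 2 reduces
  I8: { [X → f A L .] }  — reduce
  I9: { [L → Y .] }  — reduce
  I10: { [A → . n], [A → .], [X → . A], [X → . f A L], [Y → . , n], [Y → . X Y Y], [Y → X Y . Y] }  — shift, reduce
  I11: { [Y → X Y Y .] }  — reduce
  I12: { [Y → , n .] }  — reduce

I7 contains complete items [A → .], [L → .] — reduce-reduce conflict.

Answer: Yes — I7: [A → .] vs [L → .]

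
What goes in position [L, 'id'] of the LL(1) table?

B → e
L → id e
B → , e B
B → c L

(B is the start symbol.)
To find M[L, 'id'], we find productions for L where 'id' is in the predict set (PREDICT(N → α) = (FIRST(α) \ {ε}) ∪ (FOLLOW(N) if α ⇒* ε)).

L → id e: PREDICT = { 'id' }
  'id' is in predict set, so this production goes in M[L, 'id']

M[L, 'id'] = L → id e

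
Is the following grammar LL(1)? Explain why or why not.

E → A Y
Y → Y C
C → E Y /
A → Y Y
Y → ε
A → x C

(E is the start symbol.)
A grammar is LL(1) if for each non-terminal N with multiple productions, the predict sets of those productions are pairwise disjoint, where PREDICT(N → α) = (FIRST(α) \ {ε}) ∪ (FOLLOW(N) if α ⇒* ε).

Relevant sets:
  FIRST(Y) = { '/', 'x', ε }
  FIRST(C) = { '/', 'x' }
  FOLLOW(Y) = { $, '/', 'x' }
  FOLLOW(A) = { $, '/', 'x' }

For Y:
  PREDICT(Y → Y C) = { '/', 'x' }
  PREDICT(Y → ε) = { $, '/', 'x' }
For A:
  PREDICT(A → Y Y) = { $, '/', 'x' }
  PREDICT(A → x C) = { 'x' }
E, C have a single production, so nothing to check there.

Conflict found: Predict set conflict for Y: { '/', 'x' }
The grammar is NOT LL(1).

Answer: No. Predict set conflict for Y: { '/', 'x' }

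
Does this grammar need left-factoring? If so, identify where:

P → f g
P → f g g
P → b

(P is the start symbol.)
Left-factoring is needed when two productions for the same non-terminal
share a common prefix on the right-hand side.

Productions for P:
  P → f g
  P → f g g
  P → b

Found common prefix 'f g' in productions for P

Answer: Yes, P has productions with common prefix 'f g'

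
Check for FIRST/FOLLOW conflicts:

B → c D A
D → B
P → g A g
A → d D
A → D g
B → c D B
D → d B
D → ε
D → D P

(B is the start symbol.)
A FIRST/FOLLOW conflict occurs when a non-terminal N has a nullable alternative N → β (β ⇒* ε) and another alternative N → α with FIRST(α) ∩ FOLLOW(N) ≠ ∅: on such a lookahead the parser cannot decide between expanding α and letting N vanish via β.

Nullable non-terminals: D.
FIRST sets used below: FIRST(B) = { 'c' }, FIRST(D) = { 'c', 'd', 'g', ε }, FIRST(P) = { 'g' }

D: nullable alternative(s) D → ε; FOLLOW(D) = { $, 'c', 'd', 'g' }
  D → B: FIRST \ {ε} = { 'c' } — overlaps FOLLOW(D) on { 'c' }: CONFLICT
  D → d B: FIRST \ {ε} = { 'd' } — overlaps FOLLOW(D) on { 'd' }: CONFLICT
  D → ε: FIRST \ {ε} = { } — this is the only nullable alternative, skip
  D → D P: FIRST \ {ε} = { 'c', 'd', 'g' } — overlaps FOLLOW(D) on { 'c', 'd', 'g' }: CONFLICT

A, B, P have no nullable alternative, so no FIRST/FOLLOW check is needed there.

So the grammar has 3 FIRST/FOLLOW conflicts (marked CONFLICT above).

Answer: Yes. D → B with FOLLOW(D) on { 'c' }; D → d B with FOLLOW(D) on { 'd' }; D → D P with FOLLOW(D) on { 'c', 'd', 'g' }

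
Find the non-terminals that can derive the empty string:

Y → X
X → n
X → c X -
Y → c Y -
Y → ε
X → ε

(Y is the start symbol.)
A non-terminal is nullable if it can derive ε (the empty string): either it has an ε-production, or it has a production whose right-hand side consists entirely of nullable non-terminals.

ε-productions: Y → ε, X → ε
So Y, X are immediately nullable.
Every non-terminal is now nullable.
Nullable = { 'X', 'Y' }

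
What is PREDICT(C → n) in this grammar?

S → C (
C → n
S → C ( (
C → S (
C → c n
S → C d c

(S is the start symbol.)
PREDICT(C → n) = (FIRST(RHS) \ {ε}) ∪ (FOLLOW(C) if ε ∈ FIRST(RHS), i.e. RHS ⇒* ε)
FIRST(n) = { 'n' }
ε ∉ FIRST(n), so FOLLOW(C) is not added.
PREDICT(C → n) = { 'n' }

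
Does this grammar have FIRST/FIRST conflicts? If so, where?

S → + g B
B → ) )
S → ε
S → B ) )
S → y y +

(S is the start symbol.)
No FIRST/FIRST conflicts.

A FIRST/FIRST conflict occurs when two productions N → α and N → β for the same non-terminal have FIRST(α) ∩ FIRST(β) ≠ ∅ (with ε ∈ FIRST of a nullable right-hand side, so two nullable alternatives also conflict).

FIRST sets of the non-terminals at (or reachable through a nullable prefix from) the front of some alternative:
  FIRST(B) = { ')' }

Productions for S:
  S → + g B: FIRST = { '+' }
  S → ε: FIRST = { ε }
  S → B ) ): FIRST = { ')' }
  S → y y +: FIRST = { 'y' }
B has only one production, so no FIRST/FIRST conflict is possible there.

All alternatives of each non-terminal have pairwise disjoint FIRST sets.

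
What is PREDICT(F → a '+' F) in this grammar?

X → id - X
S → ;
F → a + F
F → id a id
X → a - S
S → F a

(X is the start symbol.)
{ 'a' }

PREDICT(F → a '+' F) = (FIRST(RHS) \ {ε}) ∪ (FOLLOW(F) if ε ∈ FIRST(RHS), i.e. RHS ⇒* ε)
FIRST(a '+' F) = { 'a' }
ε ∉ FIRST(a '+' F), so FOLLOW(F) is not added.
PREDICT(F → a '+' F) = { 'a' }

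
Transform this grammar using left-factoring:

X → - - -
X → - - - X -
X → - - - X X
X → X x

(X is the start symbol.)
Left-factoring transforms A → αβ₁ | αβ₂ into A → αA' and A' → β₁ | β₂
(α is the longest common prefix among the alternatives). Repeat until
no nonterminal has two alternatives with a common prefix.

Round 1: X has alternatives sharing prefix '- - -'. Introduce X': X → - - - X'
  Add: X' → ε
  Add: X' → X -
  Add: X' → X X

Round 2: X' has alternatives sharing prefix 'X'. Introduce X'': X' → X X''
  Add: X'' → -
  Add: X'' → X

No remaining common prefixes — done.

Resulting grammar:
X → - - - X'
X' → ε
X' → X X''
X'' → -
X'' → X
X → X x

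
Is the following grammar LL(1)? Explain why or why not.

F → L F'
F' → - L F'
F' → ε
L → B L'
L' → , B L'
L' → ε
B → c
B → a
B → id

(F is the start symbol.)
Yes, the grammar is LL(1).

A grammar is LL(1) if for each non-terminal N with multiple productions, the predict sets of those productions are pairwise disjoint, where PREDICT(N → α) = (FIRST(α) \ {ε}) ∪ (FOLLOW(N) if α ⇒* ε).

Relevant sets:
  FOLLOW(F') = { $ }
  FOLLOW(L') = { $, '-' }

For F':
  PREDICT(F' → '-' L F') = { '-' }
  PREDICT(F' → ε) = { $ }
For L':
  PREDICT(L' → ',' B L') = { ',' }
  PREDICT(L' → ε) = { $, '-' }
For B:
  PREDICT(B → c) = { 'c' }
  PREDICT(B → a) = { 'a' }
  PREDICT(B → id) = { 'id' }
F, L have a single production, so nothing to check there.

All predict sets are disjoint. The grammar IS LL(1).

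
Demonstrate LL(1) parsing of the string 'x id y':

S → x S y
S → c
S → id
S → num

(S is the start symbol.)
Stack is shown with the top on the left.

Stack    Input     Action
-------------------------
S $      x id y $  output S → x S y
x S y $  x id y $  match 'x'
S y $    id y $    output S → id
id y $   id y $    match 'id'
y $      y $       match 'y'
$        $         accept

The string is accepted.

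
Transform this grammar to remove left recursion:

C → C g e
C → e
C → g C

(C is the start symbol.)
C is directly left-recursive. The standard transformation for
  A → A α₁ | ... | A α_m | β₁ | ... | β_n
is
  A  → β₁ A' | ... | β_n A'
  A' → α₁ A' | ... | α_m A' | ε

C → e becomes C → e C'
C → g C becomes C → g C C'
C → C g e becomes C' → g e C'
Add C' → ε

Resulting grammar:
C → e C'
C → g C C'
C' → g e C'
C' → ε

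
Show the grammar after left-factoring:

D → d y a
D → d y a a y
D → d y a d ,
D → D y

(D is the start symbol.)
Left-factoring transforms A → αβ₁ | αβ₂ into A → αA' and A' → β₁ | β₂
(α is the longest common prefix among the alternatives). Repeat until
no nonterminal has two alternatives with a common prefix.

Round 1: D has alternatives sharing prefix 'd y a'. Introduce D': D → d y a D'
  Add: D' → ε
  Add: D' → a y
  Add: D' → d ,

No remaining common prefixes — done.

Resulting grammar:
D → d y a D'
D' → ε
D' → a y
D' → d ,
D → D y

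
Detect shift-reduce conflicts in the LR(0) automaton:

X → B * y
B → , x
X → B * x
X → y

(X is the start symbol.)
A shift-reduce conflict occurs when an LR(0) state has both:
  - a complete (reduce) item [A → α .] (dot at the end), and
  - a shift item [B → β . c γ] (dot before a terminal).

Augment with X' → X and build the canonical LR(0) collection (I0 = CLOSURE({[X' → . X]}), then GOTO on every symbol after a dot until no new states appear). It has 9 states:
  I0: { [B → . , x], [X → . B * x], [X → . B * y], [X → . y], [X' → . X] }  — shift
  I1: { [B → , . x] }  — shift
  I2: { [X → B . * x], [X → B . * y] }  — shift
  I3: { [X' → X .] }  — accept
  I4: { [X → y .] }  — reduce
  I5: { [X → B * . x], [X → B * . y] }  — shift
  I6: { [X → B * x .] }  — reduce
  I7: { [X → B * y .] }  — reduce
  I8: { [B → , x .] }  — reduce

No state contains both a complete item and a shift item.

Answer: No shift-reduce conflicts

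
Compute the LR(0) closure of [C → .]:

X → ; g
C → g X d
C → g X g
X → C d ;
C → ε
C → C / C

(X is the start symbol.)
Start with: [C → .]
The dot is at the end, so nothing is added.

CLOSURE = { [C → .] }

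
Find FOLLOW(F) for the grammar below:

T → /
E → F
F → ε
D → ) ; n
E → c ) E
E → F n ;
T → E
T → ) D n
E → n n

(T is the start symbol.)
To compute FOLLOW(F), find every occurrence of F on a right-hand side N → α F β: add FIRST(β) \ {ε}, and if β is empty or nullable also add FOLLOW(N). Iterate to a fixed point.

In E → F: F is at the end, add FOLLOW(E)
In E → F n ;: F is followed by n ';', add FIRST(n ';') \ {ε} = { 'n' }

The FOLLOW sets referred to above (computed the same way, to a fixed point):
  FOLLOW(E) = { $ }

Taking the union: FOLLOW(F) = { $, 'n' }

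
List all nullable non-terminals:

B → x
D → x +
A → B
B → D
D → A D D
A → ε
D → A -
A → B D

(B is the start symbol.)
ε-productions: A → ε
So A is immediately nullable.
No further non-terminal can be added: every production for the remaining non-terminals contains a terminal or a non-nullable non-terminal.
Nullable = { 'A' }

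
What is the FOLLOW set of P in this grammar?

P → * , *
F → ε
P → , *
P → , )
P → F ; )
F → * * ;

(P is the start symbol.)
{ $ }

To compute FOLLOW(P), find every occurrence of P on a right-hand side N → α P β: add FIRST(β) \ {ε}, and if β is empty or nullable also add FOLLOW(N). Iterate to a fixed point.

P is the start symbol, so $ ∈ FOLLOW(P).
P does not occur on any right-hand side.

Taking the union: FOLLOW(P) = { $ }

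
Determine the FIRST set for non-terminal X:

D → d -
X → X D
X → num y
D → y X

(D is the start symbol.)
To compute FIRST(X), examine every production with X on the left-hand side, reading each right-hand side left to right until a non-nullable symbol is reached.

From X → X D:
  - X is the symbol being defined: contributes nothing new
    X is not nullable, so stop
From X → num y:
  - num is a terminal: add 'num' and stop

Collecting: FIRST(X) = { 'num' }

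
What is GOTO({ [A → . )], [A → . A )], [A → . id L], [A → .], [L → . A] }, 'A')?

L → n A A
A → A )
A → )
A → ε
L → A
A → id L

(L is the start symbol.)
{ [A → A . )], [L → A .] }

GOTO(I, 'A') = CLOSURE({ [A → αX.β] : [A → α.Xβ] ∈ I, X = 'A' })

Items with dot before 'A', with the dot advanced:
  [A → . A )] → [A → A . )]
  [L → . A] → [L → A .]
Closure adds nothing (no advanced item has the dot before a non-terminal).

GOTO = { [A → A . )], [L → A .] }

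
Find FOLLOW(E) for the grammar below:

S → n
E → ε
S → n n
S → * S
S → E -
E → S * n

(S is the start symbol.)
To compute FOLLOW(E), find every occurrence of E on a right-hand side N → α E β: add FIRST(β) \ {ε}, and if β is empty or nullable also add FOLLOW(N). Iterate to a fixed point.

In S → E -: E is followed by '-', add FIRST('-') \ {ε} = { '-' }

Taking the union: FOLLOW(E) = { '-' }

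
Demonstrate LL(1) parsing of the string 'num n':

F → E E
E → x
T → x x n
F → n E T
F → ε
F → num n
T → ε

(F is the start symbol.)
Stack is shown with the top on the left.

Stack    Input    Action
------------------------
F $      num n $  output F → num n
num n $  num n $  match 'num'
n $      n $      match 'n'
$        $        accept

The string is accepted.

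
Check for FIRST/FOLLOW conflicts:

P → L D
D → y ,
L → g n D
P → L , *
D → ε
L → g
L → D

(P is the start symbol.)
Nullable non-terminals: D, L, P.
FIRST sets used below: FIRST(D) = { 'y', ε }, FIRST(L) = { 'g', 'y', ε }

D: nullable alternative(s) D → ε; FOLLOW(D) = { $, ',', 'y' }
  D → y ,: FIRST \ {ε} = { 'y' } — overlaps FOLLOW(D) on { 'y' }: CONFLICT
  D → ε: FIRST \ {ε} = { } — this is the only nullable alternative, skip

L: nullable alternative(s) L → D; FOLLOW(L) = { $, ',', 'y' }
  L → g n D: FIRST \ {ε} = { 'g' } — disjoint from FOLLOW(L)
  L → g: FIRST \ {ε} = { 'g' } — disjoint from FOLLOW(L)
  L → D: FIRST \ {ε} = { 'y' } — this is the only nullable alternative, skip

P: nullable alternative(s) P → L D; FOLLOW(P) = { $ }
  P → L D: FIRST \ {ε} = { 'g', 'y' } — this is the only nullable alternative, skip
  P → L , *: FIRST \ {ε} = { ',', 'g', 'y' } — disjoint from FOLLOW(P)

So the grammar has 1 FIRST/FOLLOW conflict (marked CONFLICT above).

Answer: Yes. D → y ',' with FOLLOW(D) on { 'y' }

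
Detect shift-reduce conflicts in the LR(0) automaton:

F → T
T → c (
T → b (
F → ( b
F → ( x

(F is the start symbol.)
No shift-reduce conflicts

Augment with F' → F and build the canonical LR(0) collection (I0 = CLOSURE({[F' → . F]}), then GOTO on every symbol after a dot until no new states appear). It has 10 states:
  I0: { [F → . ( b], [F → . ( x], [F → . T], [F' → . F], [T → . b (], [T → . c (] }  — shift
  I1: { [F → ( . b], [F → ( . x] }  — shift
  I2: { [F' → F .] }  — accept
  I3: { [F → T .] }  — reduce
  I4: { [T → b . (] }  — shift
  I5: { [T → c . (] }  — shift
  I6: { [T → c ( .] }  — reduce
  I7: { [T → b ( .] }  — reduce
  I8: { [F → ( b .] }  — reduce
  I9: { [F → ( x .] }  — reduce

No state contains both a complete item and a shift item.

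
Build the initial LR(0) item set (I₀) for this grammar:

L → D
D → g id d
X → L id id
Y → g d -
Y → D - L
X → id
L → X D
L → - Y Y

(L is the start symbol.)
First, augment the grammar with L' → L
I₀ = CLOSURE({ [L' → . L] }):
  [L' → . L] has the dot before L: add [L → . D], [L → . X D], [L → . - Y Y]
  [L → . D] has the dot before D: add [D → . g id d]
  [L → . X D] has the dot before X: add [X → . L id id], [X → . id]
No further items can be added.

I₀ = { [D → . g id d], [L → . - Y Y], [L → . D], [L → . X D], [L' → . L], [X → . L id id], [X → . id] }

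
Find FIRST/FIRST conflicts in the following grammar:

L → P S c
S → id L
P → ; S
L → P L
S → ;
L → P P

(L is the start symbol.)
Yes. L → P S c / L → P L on { ';' }; L → P S c / L → P P on { ';' }; L → P L / L → P P on { ';' }

FIRST sets of the non-terminals at (or reachable through a nullable prefix from) the front of some alternative:
  FIRST(P) = { ';' }

Productions for L:
  L → P S c: FIRST = { ';' }
  L → P L: FIRST = { ';' }
  L → P P: FIRST = { ';' }
Productions for S:
  S → id L: FIRST = { 'id' }
  S → ;: FIRST = { ';' }
P has only one production, so no FIRST/FIRST conflict is possible there.

Conflict for L: L → P S c and L → P L
  Overlap: { ';' }
Conflict for L: L → P S c and L → P P
  Overlap: { ';' }
Conflict for L: L → P L and L → P P
  Overlap: { ';' }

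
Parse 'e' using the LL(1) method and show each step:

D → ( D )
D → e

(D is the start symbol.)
LL(1) parsing maintains a stack (initially the start symbol over $) and the input. At each step: if the stack top is a terminal, match it against the current input token; if it is a non-terminal N, replace it with the RHS of M[N, lookahead] (the unique production whose predict set contains the lookahead).

Stack is shown with the top on the left.

Stack  Input  Action
--------------------
D $    e $    output D → e
e $    e $    match 'e'
$      $      accept

The string is accepted.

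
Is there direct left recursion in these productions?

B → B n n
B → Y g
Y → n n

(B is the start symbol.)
Yes, B is left-recursive

B → B n n: LEFT RECURSIVE (starts with B)
B → Y g: starts with Y
Y → n n: starts with n

The grammar has direct left recursion on: B.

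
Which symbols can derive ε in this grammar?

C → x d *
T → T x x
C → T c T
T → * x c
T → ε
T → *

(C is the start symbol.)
ε-productions: T → ε
So T is immediately nullable.
No further non-terminal can be added: every production for the remaining non-terminals contains a terminal or a non-nullable non-terminal.
Nullable = { 'T' }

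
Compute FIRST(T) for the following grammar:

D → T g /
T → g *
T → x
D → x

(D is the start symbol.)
To compute FIRST(T), examine every production with T on the left-hand side, reading each right-hand side left to right until a non-nullable symbol is reached.

From T → g *:
  - g is a terminal: add 'g' and stop
From T → x:
  - x is a terminal: add 'x' and stop

Collecting: FIRST(T) = { 'g', 'x' }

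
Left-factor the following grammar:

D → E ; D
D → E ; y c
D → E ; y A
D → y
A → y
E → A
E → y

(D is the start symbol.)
Left-factoring transforms A → αβ₁ | αβ₂ into A → αA' and A' → β₁ | β₂
(α is the longest common prefix among the alternatives). Repeat until
no nonterminal has two alternatives with a common prefix.

Round 1: D has alternatives sharing prefix 'E ;'. Introduce D': D → E ; D'
  Add: D' → D
  Add: D' → y c
  Add: D' → y A

Round 2: D' has alternatives sharing prefix 'y'. Introduce D'': D' → y D''
  Add: D'' → c
  Add: D'' → A

No remaining common prefixes — done.

Resulting grammar:
D → E ; D'
D' → D
D' → y D''
D'' → c
D'' → A
D → y
A → y
E → A
E → y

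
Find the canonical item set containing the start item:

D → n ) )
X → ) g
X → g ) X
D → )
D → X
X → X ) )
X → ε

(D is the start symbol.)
{ [D → . )], [D → . X], [D → . n ) )], [D' → . D], [X → . ) g], [X → . X ) )], [X → . g ) X], [X → .] }

First, augment the grammar with D' → D
I₀ = CLOSURE({ [D' → . D] }):
  [D' → . D] has the dot before D: add [D → . n ) )], [D → . )], [D → . X]
  [D → . X] has the dot before X: add [X → . ) g], [X → . g ) X], [X → . X ) )], [X → .]
No further items can be added.

I₀ = { [D → . )], [D → . X], [D → . n ) )], [D' → . D], [X → . ) g], [X → . X ) )], [X → . g ) X], [X → .] }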